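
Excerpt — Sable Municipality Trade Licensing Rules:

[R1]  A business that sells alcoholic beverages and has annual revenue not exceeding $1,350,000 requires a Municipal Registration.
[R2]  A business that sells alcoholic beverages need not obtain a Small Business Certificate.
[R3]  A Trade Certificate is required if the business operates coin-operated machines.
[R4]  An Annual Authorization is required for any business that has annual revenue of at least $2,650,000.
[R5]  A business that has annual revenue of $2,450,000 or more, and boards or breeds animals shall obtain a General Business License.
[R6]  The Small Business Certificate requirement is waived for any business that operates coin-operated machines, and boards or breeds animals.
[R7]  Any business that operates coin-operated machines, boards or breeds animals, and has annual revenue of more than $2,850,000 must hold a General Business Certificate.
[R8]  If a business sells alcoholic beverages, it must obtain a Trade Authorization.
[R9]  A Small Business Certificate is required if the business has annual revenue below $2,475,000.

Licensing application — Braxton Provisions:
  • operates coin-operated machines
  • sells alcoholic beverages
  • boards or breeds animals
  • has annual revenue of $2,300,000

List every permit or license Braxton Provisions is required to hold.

Trade Authorization, Trade Certificate

[R1] sells alcoholic beverages; revenue $2,300,000 > $1,350,000 → Municipal Registration not required.
[R2] sells alcoholic beverages → exempt from Small Business Certificate.
[R3] operates coin-operated machines → Trade Certificate required.
[R4] revenue $2,300,000 < $2,650,000 → Annual Authorization not required.
[R5] revenue $2,300,000 < $2,450,000; boards or breeds animals → General Business License not required.
[R6] operates coin-operated machines; boards or breeds animals → exempt from Small Business Certificate.
[R7] operates coin-operated machines; boards or breeds animals; revenue $2,300,000 ≤ $2,850,000 → General Business Certificate not required.
[R8] sells alcoholic beverages → Trade Authorization required.
[R9] revenue $2,300,000 < $2,475,000 → Small Business Certificate required.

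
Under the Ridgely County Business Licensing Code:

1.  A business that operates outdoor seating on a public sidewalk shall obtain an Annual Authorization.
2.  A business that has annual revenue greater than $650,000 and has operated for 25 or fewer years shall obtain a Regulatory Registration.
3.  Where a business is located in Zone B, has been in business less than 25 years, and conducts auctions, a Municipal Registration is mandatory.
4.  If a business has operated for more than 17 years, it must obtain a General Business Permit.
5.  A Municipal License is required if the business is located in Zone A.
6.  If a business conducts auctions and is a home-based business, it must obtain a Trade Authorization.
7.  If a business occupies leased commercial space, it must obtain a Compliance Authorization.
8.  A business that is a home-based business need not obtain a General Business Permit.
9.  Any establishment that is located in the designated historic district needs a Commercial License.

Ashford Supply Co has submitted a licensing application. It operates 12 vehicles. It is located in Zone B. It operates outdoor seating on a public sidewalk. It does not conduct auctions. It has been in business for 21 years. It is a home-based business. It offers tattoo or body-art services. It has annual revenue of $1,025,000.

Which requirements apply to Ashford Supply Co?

Annual Authorization, Regulatory Registration

1. operates outdoor seating on a public sidewalk → Annual Authorization required.
2. revenue $1,025,000 > $650,000; years in business 21 ≤ 25 → Regulatory Registration required.
3. is located in Zone B; years in business 21 < 25; does not conduct auctions → Municipal Registration not required.
4. years in business 21 > 17 → General Business Permit required.
5. is located in Zone B (not: is located in Zone A) → Municipal License not required.
6. does not conduct auctions; is a home-based business → Trade Authorization not required.
7. is a home-based business (not: occupies leased commercial space) → Compliance Authorization not required.
8. is a home-based business → exempt from General Business Permit.
9. is located in Zone B (not: is located in the designated historic district) → Commercial License not required.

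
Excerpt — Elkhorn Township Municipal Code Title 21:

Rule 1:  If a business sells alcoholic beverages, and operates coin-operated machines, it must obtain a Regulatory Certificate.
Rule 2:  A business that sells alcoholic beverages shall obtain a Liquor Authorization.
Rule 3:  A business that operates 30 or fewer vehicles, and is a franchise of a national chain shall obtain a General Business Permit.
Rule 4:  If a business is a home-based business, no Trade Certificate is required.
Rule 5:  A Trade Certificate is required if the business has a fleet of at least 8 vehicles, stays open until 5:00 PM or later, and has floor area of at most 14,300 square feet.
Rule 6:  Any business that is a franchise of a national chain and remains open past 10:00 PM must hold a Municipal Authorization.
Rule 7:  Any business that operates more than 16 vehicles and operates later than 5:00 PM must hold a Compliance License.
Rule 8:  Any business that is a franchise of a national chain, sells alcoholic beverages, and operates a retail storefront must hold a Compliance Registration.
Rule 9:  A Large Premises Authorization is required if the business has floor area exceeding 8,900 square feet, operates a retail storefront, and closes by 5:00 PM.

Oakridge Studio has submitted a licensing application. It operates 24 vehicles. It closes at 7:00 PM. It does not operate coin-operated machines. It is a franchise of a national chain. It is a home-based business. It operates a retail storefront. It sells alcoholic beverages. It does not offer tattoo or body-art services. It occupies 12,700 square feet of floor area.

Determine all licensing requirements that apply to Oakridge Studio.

Rule 1: sells alcoholic beverages; does not operate coin-operated machines → Regulatory Certificate not required.
Rule 2: sells alcoholic beverages → Liquor Authorization required.
Rule 3: vehicles 24 ≤ 30; is a franchise of a national chain → General Business Permit required.
Rule 4: is a home-based business → exempt from Trade Certificate.
Rule 5: vehicles 24 ≥ 8; closes 7:00 PM, after 5:00 PM; floor area 12,700 square feet ≤ 14,300 square feet → Trade Certificate required.
Rule 6: is a franchise of a national chain; closes 7:00 PM, at/before 10:00 PM → Municipal Authorization not required.
Rule 7: vehicles 24 > 16; closes 7:00 PM, after 5:00 PM → Compliance License required.
Rule 8: is a franchise of a national chain; sells alcoholic beverages; operates a retail storefront → Compliance Registration required.
Rule 9: floor area 12,700 square feet > 8,900 square feet; operates a retail storefront; closes 7:00 PM, after 5:00 PM → Large Premises Authorization not required.

Compliance License, Compliance Registration, General Business Permit, Liquor Authorization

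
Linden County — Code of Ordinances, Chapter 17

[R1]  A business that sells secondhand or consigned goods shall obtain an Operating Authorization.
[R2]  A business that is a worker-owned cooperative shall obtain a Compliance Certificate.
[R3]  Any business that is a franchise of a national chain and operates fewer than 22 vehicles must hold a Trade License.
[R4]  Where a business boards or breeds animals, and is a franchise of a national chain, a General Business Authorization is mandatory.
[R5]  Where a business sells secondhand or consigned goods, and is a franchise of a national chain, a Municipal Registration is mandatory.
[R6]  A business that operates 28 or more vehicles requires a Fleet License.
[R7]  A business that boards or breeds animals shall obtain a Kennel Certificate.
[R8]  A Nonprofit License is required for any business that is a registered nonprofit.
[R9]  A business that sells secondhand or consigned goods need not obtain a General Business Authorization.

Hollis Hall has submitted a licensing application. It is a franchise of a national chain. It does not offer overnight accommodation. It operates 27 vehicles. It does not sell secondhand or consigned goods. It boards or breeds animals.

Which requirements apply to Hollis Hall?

[R1] does not sell secondhand or consigned goods → Operating Authorization not required.
[R2] is a franchise of a national chain (not: is a worker-owned cooperative) → Compliance Certificate not required.
[R3] is a franchise of a national chain; vehicles 27 ≥ 22 → Trade License not required.
[R4] boards or breeds animals; is a franchise of a national chain → General Business Authorization required.
[R5] does not sell secondhand or consigned goods; is a franchise of a national chain → Municipal Registration not required.
[R6] vehicles 27 < 28 → Fleet License not required.
[R7] boards or breeds animals → Kennel Certificate required.
[R8] is a franchise of a national chain (not: is a registered nonprofit) → Nonprofit License not required.
[R9] does not sell secondhand or consigned goods → General Business Authorization exemption does not apply.

General Business Authorization, Kennel Certificate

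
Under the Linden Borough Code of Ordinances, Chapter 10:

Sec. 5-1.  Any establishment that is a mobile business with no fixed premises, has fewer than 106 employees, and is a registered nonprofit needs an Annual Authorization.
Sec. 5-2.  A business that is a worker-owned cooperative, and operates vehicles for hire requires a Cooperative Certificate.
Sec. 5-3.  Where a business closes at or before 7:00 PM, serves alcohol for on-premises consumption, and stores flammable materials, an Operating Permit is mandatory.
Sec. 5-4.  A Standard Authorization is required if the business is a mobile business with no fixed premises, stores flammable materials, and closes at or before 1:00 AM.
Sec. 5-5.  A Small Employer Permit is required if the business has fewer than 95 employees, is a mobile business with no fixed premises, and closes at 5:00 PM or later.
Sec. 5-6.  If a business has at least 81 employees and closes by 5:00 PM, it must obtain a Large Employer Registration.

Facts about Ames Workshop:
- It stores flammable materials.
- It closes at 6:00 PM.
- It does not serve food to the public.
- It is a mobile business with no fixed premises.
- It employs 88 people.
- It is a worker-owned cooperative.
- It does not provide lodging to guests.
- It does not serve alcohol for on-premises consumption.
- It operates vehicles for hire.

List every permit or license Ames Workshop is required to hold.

Cooperative Certificate, Small Employer Permit, Standard Authorization

Sec. 5-1. is a mobile business with no fixed premises; employees 88 < 106; is a worker-owned cooperative (not: is a registered nonprofit) → Annual Authorization not required.
Sec. 5-2. is a worker-owned cooperative; operates vehicles for hire → Cooperative Certificate required.
Sec. 5-3. closes 6:00 PM, at/before 7:00 PM; does not serve alcohol for on-premises consumption; stores flammable materials → Operating Permit not required.
Sec. 5-4. is a mobile business with no fixed premises; stores flammable materials; closes 6:00 PM, at/before 1:00 AM → Standard Authorization required.
Sec. 5-5. employees 88 < 95; is a mobile business with no fixed premises; closes 6:00 PM, after 5:00 PM → Small Employer Permit required.
Sec. 5-6. employees 88 ≥ 81; closes 6:00 PM, after 5:00 PM → Large Employer Registration not required.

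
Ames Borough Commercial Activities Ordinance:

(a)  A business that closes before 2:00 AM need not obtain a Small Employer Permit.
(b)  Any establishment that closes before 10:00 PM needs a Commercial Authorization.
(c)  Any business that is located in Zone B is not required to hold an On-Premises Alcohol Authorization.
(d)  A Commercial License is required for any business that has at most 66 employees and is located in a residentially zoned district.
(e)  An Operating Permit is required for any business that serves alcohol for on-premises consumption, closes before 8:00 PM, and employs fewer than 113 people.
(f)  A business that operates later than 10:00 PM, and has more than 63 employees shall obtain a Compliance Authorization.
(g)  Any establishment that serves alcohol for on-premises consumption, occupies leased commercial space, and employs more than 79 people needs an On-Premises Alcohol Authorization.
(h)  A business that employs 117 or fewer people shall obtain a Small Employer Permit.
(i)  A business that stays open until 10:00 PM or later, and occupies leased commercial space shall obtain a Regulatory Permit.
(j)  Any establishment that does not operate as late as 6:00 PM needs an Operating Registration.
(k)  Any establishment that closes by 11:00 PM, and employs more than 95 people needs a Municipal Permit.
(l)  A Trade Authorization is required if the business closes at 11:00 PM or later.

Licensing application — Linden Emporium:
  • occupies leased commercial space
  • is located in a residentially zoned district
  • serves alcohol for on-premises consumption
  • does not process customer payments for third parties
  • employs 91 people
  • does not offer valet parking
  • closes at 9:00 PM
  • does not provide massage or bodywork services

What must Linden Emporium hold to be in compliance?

Commercial Authorization, On-Premises Alcohol Authorization

(a) closes 9:00 PM, at/before 2:00 AM → exempt from Small Employer Permit.
(b) closes 9:00 PM, at/before 10:00 PM → Commercial Authorization required.
(c) is located in a residentially zoned district (not: is located in Zone B) → On-Premises Alcohol Authorization exemption does not apply.
(d) employees 91 > 66; is located in a residentially zoned district → Commercial License not required.
(e) serves alcohol for on-premises consumption; closes 9:00 PM, after 8:00 PM; employees 91 < 113 → Operating Permit not required.
(f) closes 9:00 PM, at/before 10:00 PM; employees 91 > 63 → Compliance Authorization not required.
(g) serves alcohol for on-premises consumption; occupies leased commercial space; employees 91 > 79 → On-Premises Alcohol Authorization required.
(h) employees 91 ≤ 117 → Small Employer Permit required.
(i) closes 9:00 PM, at/before 10:00 PM; occupies leased commercial space → Regulatory Permit not required.
(j) closes 9:00 PM, after 6:00 PM → Operating Registration not required.
(k) closes 9:00 PM, at/before 11:00 PM; employees 91 ≤ 95 → Municipal Permit not required.
(l) closes 9:00 PM, at/before 11:00 PM → Trade Authorization not required.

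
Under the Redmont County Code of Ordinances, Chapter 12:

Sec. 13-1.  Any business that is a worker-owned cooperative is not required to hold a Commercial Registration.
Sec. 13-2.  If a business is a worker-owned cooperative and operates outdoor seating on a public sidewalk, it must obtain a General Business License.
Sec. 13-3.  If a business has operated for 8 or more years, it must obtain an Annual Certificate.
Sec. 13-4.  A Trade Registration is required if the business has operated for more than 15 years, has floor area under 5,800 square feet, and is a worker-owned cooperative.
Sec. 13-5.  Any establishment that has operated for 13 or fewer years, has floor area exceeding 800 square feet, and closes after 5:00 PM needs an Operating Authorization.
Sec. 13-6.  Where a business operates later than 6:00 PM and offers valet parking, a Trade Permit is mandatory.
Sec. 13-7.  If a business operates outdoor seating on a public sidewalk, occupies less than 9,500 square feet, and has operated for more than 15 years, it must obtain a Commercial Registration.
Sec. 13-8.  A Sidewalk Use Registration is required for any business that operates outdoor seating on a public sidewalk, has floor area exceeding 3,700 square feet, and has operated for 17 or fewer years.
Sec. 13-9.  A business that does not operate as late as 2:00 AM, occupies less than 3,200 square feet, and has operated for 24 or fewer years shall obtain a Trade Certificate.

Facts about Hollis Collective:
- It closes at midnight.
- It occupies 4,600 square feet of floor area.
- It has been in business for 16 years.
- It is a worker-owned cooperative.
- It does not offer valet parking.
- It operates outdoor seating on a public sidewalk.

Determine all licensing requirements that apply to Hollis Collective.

Sec. 13-1. is a worker-owned cooperative → exempt from Commercial Registration.
Sec. 13-2. is a worker-owned cooperative; operates outdoor seating on a public sidewalk → General Business License required.
Sec. 13-3. years in business 16 ≥ 8 → Annual Certificate required.
Sec. 13-4. years in business 16 > 15; floor area 4,600 square feet < 5,800 square feet; is a worker-owned cooperative → Trade Registration required.
Sec. 13-5. years in business 16 > 13; floor area 4,600 square feet > 800 square feet; closes midnight, after 5:00 PM → Operating Authorization not required.
Sec. 13-6. closes midnight, after 6:00 PM; does not offer valet parking → Trade Permit not required.
Sec. 13-7. operates outdoor seating on a public sidewalk; floor area 4,600 square feet < 9,500 square feet; years in business 16 > 15 → Commercial Registration required.
Sec. 13-8. operates outdoor seating on a public sidewalk; floor area 4,600 square feet > 3,700 square feet; years in business 16 ≤ 17 → Sidewalk Use Registration required.
Sec. 13-9. closes midnight, at/before 2:00 AM; floor area 4,600 square feet ≥ 3,200 square feet; years in business 16 ≤ 24 → Trade Certificate not required.

Annual Certificate, General Business License, Sidewalk Use Registration, Trade Registration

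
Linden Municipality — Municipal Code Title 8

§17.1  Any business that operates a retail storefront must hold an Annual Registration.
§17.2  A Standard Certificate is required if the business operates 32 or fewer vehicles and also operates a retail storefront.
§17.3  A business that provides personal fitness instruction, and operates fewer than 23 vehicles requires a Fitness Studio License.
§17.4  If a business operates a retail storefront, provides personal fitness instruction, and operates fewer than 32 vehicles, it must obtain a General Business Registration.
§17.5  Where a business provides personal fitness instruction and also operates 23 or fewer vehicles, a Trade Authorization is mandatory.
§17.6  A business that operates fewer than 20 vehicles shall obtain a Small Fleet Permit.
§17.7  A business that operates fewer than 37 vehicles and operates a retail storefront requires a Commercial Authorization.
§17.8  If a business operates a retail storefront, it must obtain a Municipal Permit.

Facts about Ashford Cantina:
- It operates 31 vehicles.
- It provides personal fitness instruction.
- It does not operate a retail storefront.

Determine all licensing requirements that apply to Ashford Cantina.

§17.1 does not operate a retail storefront → Annual Registration not required.
§17.2 vehicles 31 ≤ 32; does not operate a retail storefront → Standard Certificate not required.
§17.3 provides personal fitness instruction; vehicles 31 ≥ 23 → Fitness Studio License not required.
§17.4 does not operate a retail storefront; provides personal fitness instruction; vehicles 31 < 32 → General Business Registration not required.
§17.5 provides personal fitness instruction; vehicles 31 > 23 → Trade Authorization not required.
§17.6 vehicles 31 ≥ 20 → Small Fleet Permit not required.
§17.7 vehicles 31 < 37; does not operate a retail storefront → Commercial Authorization not required.
§17.8 does not operate a retail storefront → Municipal Permit not required.

None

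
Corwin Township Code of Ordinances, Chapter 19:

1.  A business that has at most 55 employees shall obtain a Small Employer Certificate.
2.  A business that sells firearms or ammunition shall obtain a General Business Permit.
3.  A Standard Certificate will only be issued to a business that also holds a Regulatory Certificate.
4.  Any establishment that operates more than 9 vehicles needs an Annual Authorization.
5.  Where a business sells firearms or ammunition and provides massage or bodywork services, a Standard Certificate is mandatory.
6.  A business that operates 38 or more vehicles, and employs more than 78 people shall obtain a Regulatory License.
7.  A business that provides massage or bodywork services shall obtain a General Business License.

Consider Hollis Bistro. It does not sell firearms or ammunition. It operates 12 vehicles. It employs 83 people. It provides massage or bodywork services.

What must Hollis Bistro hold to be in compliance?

1. employees 83 > 55 → Small Employer Certificate not required.
2. does not sell firearms or ammunition → General Business Permit not required.
3. Standard Certificate is not required → no effect.
4. vehicles 12 > 9 → Annual Authorization required.
5. does not sell firearms or ammunition; provides massage or bodywork services → Standard Certificate not required.
6. vehicles 12 < 38; employees 83 > 78 → Regulatory License not required.
7. provides massage or bodywork services → General Business License required.

Annual Authorization, General Business License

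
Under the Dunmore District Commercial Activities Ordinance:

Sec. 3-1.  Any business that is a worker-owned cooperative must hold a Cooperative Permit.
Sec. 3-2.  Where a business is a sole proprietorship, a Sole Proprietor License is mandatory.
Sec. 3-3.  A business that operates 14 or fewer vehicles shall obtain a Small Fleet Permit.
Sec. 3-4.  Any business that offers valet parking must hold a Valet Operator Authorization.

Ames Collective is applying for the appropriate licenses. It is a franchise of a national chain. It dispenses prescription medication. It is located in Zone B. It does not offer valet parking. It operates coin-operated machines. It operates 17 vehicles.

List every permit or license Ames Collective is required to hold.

None

Sec. 3-1. is a franchise of a national chain (not: is a worker-owned cooperative) → Cooperative Permit not required.
Sec. 3-2. is a franchise of a national chain (not: is a sole proprietorship) → Sole Proprietor License not required.
Sec. 3-3. vehicles 17 > 14 → Small Fleet Permit not required.
Sec. 3-4. does not offer valet parking → Valet Operator Authorization not required.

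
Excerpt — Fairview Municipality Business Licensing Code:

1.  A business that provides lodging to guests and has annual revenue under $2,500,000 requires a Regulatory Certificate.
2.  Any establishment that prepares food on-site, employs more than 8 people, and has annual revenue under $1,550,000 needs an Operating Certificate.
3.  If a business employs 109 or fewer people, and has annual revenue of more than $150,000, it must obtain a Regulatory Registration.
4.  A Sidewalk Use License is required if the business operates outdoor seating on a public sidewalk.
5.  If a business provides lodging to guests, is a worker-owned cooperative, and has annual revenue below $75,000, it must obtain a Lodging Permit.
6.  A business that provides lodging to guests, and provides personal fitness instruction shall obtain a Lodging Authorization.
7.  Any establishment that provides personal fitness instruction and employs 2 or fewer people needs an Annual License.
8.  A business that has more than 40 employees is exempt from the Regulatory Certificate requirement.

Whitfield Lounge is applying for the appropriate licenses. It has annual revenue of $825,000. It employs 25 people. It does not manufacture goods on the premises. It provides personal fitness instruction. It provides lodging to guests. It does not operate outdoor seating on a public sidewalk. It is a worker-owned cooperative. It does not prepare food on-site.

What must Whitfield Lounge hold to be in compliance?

Lodging Authorization, Regulatory Certificate, Regulatory Registration

1. provides lodging to guests; revenue $825,000 < $2,500,000 → Regulatory Certificate required.
2. does not prepare food on-site; employees 25 > 8; revenue $825,000 < $1,550,000 → Operating Certificate not required.
3. employees 25 ≤ 109; revenue $825,000 > $150,000 → Regulatory Registration required.
4. does not operate outdoor seating on a public sidewalk → Sidewalk Use License not required.
5. provides lodging to guests; is a worker-owned cooperative; revenue $825,000 ≥ $75,000 → Lodging Permit not required.
6. provides lodging to guests; provides personal fitness instruction → Lodging Authorization required.
7. provides personal fitness instruction; employees 25 > 2 → Annual License not required.
8. employees 25 ≤ 40 → Regulatory Certificate exemption does not apply.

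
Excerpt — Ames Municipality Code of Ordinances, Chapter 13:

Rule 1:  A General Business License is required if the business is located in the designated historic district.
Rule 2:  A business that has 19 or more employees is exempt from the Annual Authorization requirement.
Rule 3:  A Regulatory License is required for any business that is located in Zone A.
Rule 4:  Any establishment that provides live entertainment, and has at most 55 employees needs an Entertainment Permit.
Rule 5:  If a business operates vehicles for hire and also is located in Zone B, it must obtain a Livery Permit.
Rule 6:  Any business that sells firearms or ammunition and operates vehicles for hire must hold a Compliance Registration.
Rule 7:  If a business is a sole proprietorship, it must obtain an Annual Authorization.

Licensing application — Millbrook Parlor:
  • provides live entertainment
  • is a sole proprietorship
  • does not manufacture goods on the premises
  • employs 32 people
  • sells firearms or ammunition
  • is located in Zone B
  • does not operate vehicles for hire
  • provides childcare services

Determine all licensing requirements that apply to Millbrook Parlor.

Rule 1: is located in Zone B (not: is located in the designated historic district) → General Business License not required.
Rule 2: employees 32 ≥ 19 → exempt from Annual Authorization.
Rule 3: is located in Zone B (not: is located in Zone A) → Regulatory License not required.
Rule 4: provides live entertainment; employees 32 ≤ 55 → Entertainment Permit required.
Rule 5: does not operate vehicles for hire; is located in Zone B → Livery Permit not required.
Rule 6: sells firearms or ammunition; does not operate vehicles for hire → Compliance Registration not required.
Rule 7: is a sole proprietorship → Annual Authorization required.

Entertainment Permit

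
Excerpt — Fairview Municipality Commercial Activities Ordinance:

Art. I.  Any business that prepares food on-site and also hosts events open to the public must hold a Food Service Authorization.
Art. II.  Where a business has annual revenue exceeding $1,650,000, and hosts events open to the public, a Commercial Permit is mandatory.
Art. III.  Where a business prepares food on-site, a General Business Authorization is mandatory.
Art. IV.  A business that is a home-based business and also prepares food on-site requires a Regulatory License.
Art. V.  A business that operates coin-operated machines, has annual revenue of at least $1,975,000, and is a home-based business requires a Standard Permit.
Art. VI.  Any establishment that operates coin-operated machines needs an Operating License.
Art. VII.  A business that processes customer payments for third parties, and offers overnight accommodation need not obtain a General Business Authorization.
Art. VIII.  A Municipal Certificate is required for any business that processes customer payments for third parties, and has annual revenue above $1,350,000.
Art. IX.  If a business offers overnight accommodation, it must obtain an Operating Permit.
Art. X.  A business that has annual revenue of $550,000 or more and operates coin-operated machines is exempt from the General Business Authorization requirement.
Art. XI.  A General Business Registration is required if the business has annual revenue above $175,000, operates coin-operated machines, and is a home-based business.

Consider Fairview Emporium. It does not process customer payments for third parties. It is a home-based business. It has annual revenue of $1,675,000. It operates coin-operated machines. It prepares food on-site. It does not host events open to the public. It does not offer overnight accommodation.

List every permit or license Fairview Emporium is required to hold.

General Business Registration, Operating License, Regulatory License

Art. I. prepares food on-site; does not host events open to the public → Food Service Authorization not required.
Art. II. revenue $1,675,000 > $1,650,000; does not host events open to the public → Commercial Permit not required.
Art. III. prepares food on-site → General Business Authorization required.
Art. IV. is a home-based business; prepares food on-site → Regulatory License required.
Art. V. operates coin-operated machines; revenue $1,675,000 < $1,975,000; is a home-based business → Standard Permit not required.
Art. VI. operates coin-operated machines → Operating License required.
Art. VII. does not process customer payments for third parties; does not offer overnight accommodation → General Business Authorization exemption does not apply.
Art. VIII. does not process customer payments for third parties; revenue $1,675,000 > $1,350,000 → Municipal Certificate not required.
Art. IX. does not offer overnight accommodation → Operating Permit not required.
Art. X. revenue $1,675,000 ≥ $550,000; operates coin-operated machines → exempt from General Business Authorization.
Art. XI. revenue $1,675,000 > $175,000; operates coin-operated machines; is a home-based business → General Business Registration required.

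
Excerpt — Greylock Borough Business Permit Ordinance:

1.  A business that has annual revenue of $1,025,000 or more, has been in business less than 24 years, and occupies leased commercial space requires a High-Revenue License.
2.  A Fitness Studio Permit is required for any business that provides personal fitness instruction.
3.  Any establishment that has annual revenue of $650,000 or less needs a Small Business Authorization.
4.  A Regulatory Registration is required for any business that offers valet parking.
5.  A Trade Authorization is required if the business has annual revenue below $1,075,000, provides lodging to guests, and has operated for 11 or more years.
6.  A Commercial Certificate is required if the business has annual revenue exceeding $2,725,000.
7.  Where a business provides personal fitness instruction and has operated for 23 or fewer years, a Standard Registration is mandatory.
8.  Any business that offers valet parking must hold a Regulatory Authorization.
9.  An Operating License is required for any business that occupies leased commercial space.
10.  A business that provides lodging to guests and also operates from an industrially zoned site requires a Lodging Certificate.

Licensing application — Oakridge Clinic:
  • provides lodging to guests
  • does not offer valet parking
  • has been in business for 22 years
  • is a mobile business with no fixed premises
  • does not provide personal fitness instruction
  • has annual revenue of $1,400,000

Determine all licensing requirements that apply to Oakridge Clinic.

1. revenue $1,400,000 ≥ $1,025,000; years in business 22 < 24; is a mobile business with no fixed premises (not: occupies leased commercial space) → High-Revenue License not required.
2. does not provide personal fitness instruction → Fitness Studio Permit not required.
3. revenue $1,400,000 > $650,000 → Small Business Authorization not required.
4. does not offer valet parking → Regulatory Registration not required.
5. revenue $1,400,000 ≥ $1,075,000; provides lodging to guests; years in business 22 ≥ 11 → Trade Authorization not required.
6. revenue $1,400,000 ≤ $2,725,000 → Commercial Certificate not required.
7. does not provide personal fitness instruction; years in business 22 ≤ 23 → Standard Registration not required.
8. does not offer valet parking → Regulatory Authorization not required.
9. is a mobile business with no fixed premises (not: occupies leased commercial space) → Operating License not required.
10. provides lodging to guests; is a mobile business with no fixed premises (not: operates from an industrially zoned site) → Lodging Certificate not required.

None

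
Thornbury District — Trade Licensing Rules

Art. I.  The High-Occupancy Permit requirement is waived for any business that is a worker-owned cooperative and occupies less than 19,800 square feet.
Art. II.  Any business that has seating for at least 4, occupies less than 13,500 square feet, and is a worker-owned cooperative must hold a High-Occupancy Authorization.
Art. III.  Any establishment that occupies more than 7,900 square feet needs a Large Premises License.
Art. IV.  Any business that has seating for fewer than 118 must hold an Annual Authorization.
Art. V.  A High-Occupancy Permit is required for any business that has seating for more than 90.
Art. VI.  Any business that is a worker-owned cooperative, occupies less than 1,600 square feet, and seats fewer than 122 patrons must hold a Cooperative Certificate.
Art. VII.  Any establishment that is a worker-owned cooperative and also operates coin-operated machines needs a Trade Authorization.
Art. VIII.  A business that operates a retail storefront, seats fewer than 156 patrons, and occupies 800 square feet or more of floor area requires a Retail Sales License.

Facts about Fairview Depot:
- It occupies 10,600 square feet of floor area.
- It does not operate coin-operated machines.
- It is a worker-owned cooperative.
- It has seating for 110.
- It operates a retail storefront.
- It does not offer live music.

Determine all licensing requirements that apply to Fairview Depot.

Art. I. is a worker-owned cooperative; floor area 10,600 square feet < 19,800 square feet → exempt from High-Occupancy Permit.
Art. II. seating 110 ≥ 4; floor area 10,600 square feet < 13,500 square feet; is a worker-owned cooperative → High-Occupancy Authorization required.
Art. III. floor area 10,600 square feet > 7,900 square feet → Large Premises License required.
Art. IV. seating 110 < 118 → Annual Authorization required.
Art. V. seating 110 > 90 → High-Occupancy Permit required.
Art. VI. is a worker-owned cooperative; floor area 10,600 square feet ≥ 1,600 square feet; seating 110 < 122 → Cooperative Certificate not required.
Art. VII. is a worker-owned cooperative; does not operate coin-operated machines → Trade Authorization not required.
Art. VIII. operates a retail storefront; seating 110 < 156; floor area 10,600 square feet ≥ 800 square feet → Retail Sales License required.

Annual Authorization, High-Occupancy Authorization, Large Premises License, Retail Sales License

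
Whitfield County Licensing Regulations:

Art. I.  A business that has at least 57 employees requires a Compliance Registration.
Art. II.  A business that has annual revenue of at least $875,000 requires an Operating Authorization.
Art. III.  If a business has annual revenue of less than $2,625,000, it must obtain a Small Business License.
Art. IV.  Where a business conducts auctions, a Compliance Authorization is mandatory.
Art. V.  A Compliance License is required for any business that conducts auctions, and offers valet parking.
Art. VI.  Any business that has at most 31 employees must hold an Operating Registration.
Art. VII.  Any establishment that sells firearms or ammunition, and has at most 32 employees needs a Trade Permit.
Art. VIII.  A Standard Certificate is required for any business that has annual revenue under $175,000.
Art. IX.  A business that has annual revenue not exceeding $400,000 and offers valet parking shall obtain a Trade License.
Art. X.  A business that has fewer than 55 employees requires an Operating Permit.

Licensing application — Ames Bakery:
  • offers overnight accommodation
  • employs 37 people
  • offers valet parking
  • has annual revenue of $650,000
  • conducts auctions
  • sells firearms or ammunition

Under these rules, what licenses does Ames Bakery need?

Compliance Authorization, Compliance License, Operating Permit, Small Business License

Art. I. employees 37 < 57 → Compliance Registration not required.
Art. II. revenue $650,000 < $875,000 → Operating Authorization not required.
Art. III. revenue $650,000 < $2,625,000 → Small Business License required.
Art. IV. conducts auctions → Compliance Authorization required.
Art. V. conducts auctions; offers valet parking → Compliance License required.
Art. VI. employees 37 > 31 → Operating Registration not required.
Art. VII. sells firearms or ammunition; employees 37 > 32 → Trade Permit not required.
Art. VIII. revenue $650,000 ≥ $175,000 → Standard Certificate not required.
Art. IX. revenue $650,000 > $400,000; offers valet parking → Trade License not required.
Art. X. employees 37 < 55 → Operating Permit required.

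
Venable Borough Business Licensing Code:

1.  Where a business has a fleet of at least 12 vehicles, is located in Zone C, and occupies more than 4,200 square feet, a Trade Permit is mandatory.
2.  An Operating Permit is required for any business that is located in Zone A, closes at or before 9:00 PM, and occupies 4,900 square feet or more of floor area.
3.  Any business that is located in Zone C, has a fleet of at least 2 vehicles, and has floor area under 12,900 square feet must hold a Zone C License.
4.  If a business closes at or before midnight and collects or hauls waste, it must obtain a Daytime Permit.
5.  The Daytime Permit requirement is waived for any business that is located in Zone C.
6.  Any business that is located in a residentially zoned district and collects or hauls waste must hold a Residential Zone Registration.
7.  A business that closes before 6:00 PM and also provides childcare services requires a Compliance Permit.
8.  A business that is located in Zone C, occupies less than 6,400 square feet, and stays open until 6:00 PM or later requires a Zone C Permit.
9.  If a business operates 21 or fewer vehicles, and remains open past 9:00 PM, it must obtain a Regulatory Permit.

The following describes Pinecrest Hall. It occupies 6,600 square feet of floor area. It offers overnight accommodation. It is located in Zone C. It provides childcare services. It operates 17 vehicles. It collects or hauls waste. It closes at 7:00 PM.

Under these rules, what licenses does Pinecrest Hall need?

Trade Permit, Zone C License

1. vehicles 17 ≥ 12; is located in Zone C; floor area 6,600 square feet > 4,200 square feet → Trade Permit required.
2. is located in Zone C (not: is located in Zone A); closes 7:00 PM, at/before 9:00 PM; floor area 6,600 square feet ≥ 4,900 square feet → Operating Permit not required.
3. is located in Zone C; vehicles 17 ≥ 2; floor area 6,600 square feet < 12,900 square feet → Zone C License required.
4. closes 7:00 PM, at/before midnight; collects or hauls waste → Daytime Permit required.
5. is located in Zone C → exempt from Daytime Permit.
6. is located in Zone C (not: is located in a residentially zoned district); collects or hauls waste → Residential Zone Registration not required.
7. closes 7:00 PM, after 6:00 PM; provides childcare services → Compliance Permit not required.
8. is located in Zone C; floor area 6,600 square feet ≥ 6,400 square feet; closes 7:00 PM, after 6:00 PM → Zone C Permit not required.
9. vehicles 17 ≤ 21; closes 7:00 PM, at/before 9:00 PM → Regulatory Permit not required.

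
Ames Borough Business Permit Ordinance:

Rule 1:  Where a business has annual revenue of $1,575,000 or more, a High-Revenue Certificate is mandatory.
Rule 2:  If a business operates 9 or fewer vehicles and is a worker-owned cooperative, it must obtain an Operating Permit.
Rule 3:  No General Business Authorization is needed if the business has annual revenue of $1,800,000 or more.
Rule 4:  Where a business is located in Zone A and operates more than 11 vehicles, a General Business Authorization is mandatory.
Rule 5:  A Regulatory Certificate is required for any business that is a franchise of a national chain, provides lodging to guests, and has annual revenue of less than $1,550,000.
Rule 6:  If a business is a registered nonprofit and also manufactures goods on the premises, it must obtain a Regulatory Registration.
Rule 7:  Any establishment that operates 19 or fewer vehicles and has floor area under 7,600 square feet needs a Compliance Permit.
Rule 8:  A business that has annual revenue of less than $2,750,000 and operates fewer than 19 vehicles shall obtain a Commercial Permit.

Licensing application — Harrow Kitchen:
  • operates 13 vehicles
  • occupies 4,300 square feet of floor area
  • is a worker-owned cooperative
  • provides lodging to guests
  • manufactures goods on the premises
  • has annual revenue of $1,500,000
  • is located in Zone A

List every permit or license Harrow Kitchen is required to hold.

Rule 1: revenue $1,500,000 < $1,575,000 → High-Revenue Certificate not required.
Rule 2: vehicles 13 > 9; is a worker-owned cooperative → Operating Permit not required.
Rule 3: revenue $1,500,000 < $1,800,000 → General Business Authorization exemption does not apply.
Rule 4: is located in Zone A; vehicles 13 > 11 → General Business Authorization required.
Rule 5: is a worker-owned cooperative (not: is a franchise of a national chain); provides lodging to guests; revenue $1,500,000 < $1,550,000 → Regulatory Certificate not required.
Rule 6: is a worker-owned cooperative (not: is a registered nonprofit); manufactures goods on the premises → Regulatory Registration not required.
Rule 7: vehicles 13 ≤ 19; floor area 4,300 square feet < 7,600 square feet → Compliance Permit required.
Rule 8: revenue $1,500,000 < $2,750,000; vehicles 13 < 19 → Commercial Permit required.

Commercial Permit, Compliance Permit, General Business Authorization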